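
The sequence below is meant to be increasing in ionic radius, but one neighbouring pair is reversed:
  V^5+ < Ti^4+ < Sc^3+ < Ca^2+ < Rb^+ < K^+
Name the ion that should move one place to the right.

Rb^+

The pair Rb^+, K^+ is the wrong way round — K^+ and Rb^+ are in one column with the same charge; the lighter period-4 ion has one fewer shell and is smaller. All other adjacent pairs agree with periodic trends, so Rb^+ is the misplaced ion.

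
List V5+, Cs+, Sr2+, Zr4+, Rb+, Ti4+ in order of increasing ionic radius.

V5+ (Z=23, 18 e⁻), Ti4+ (Z=22, 18 e⁻), Zr4+ (Z=40, 36 e⁻), Sr2+ (Z=38, 36 e⁻), Rb+ (Z=37, 36 e⁻), Cs+ (Z=55, 54 e⁻). V5+ < Ti4+ (isoelectronic, higher Z=23 is smaller); Ti4+ < Zr4+ (same group, period 4 vs 5); Zr4+ < Sr2+ (isoelectronic, higher Z=40 is smaller); Sr2+ < Rb+ (both 36 e⁻, Z=38>37); Rb+ < Cs+ (same group, period 5 vs 6).

V5+ < Ti4+ < Zr4+ < Sr2+ < Rb+ < Cs+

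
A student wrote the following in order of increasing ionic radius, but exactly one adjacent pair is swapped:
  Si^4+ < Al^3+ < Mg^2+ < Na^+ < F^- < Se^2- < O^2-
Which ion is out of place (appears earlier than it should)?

Compare adjacent ions: same group and charge — period 2 sits above period 4, so O^2- is smaller — yet in this increasing list Se^2- sits before O^2-. Nothing else is reversed, so Se^2- should move one place to the right.

Se^2-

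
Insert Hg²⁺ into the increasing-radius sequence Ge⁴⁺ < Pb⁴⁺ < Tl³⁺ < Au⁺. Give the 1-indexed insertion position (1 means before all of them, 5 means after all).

4

Tabulating Z and e⁻: Ge⁴⁺: 28 e⁻, Z=32, Pb⁴⁺: 78 e⁻, Z=82, Tl³⁺: 78 e⁻, Z=81, Hg²⁺: 78 e⁻, Z=80, Au⁺: 78 e⁻, Z=79. Ge⁴⁺ < Pb⁴⁺ (same group, period 4 vs 6); Pb⁴⁺ < Tl³⁺ (both 78 e⁻, Z=82>81); Tl³⁺ < Hg²⁺ (isoelectronic, higher Z=81 is smaller); Hg²⁺ < Au⁺ (both 78 e⁻, Z=80>79).
Merged order: Ge⁴⁺ < Pb⁴⁺ < Tl³⁺ < Hg²⁺ < Au⁺ — Hg²⁺ is number 4.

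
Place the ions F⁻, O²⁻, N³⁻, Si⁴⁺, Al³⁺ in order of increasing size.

All of these have 10 electrons (isoelectronic). With the same electron cloud, the ion with the most protons pulls it in tightest. Nuclear charges: Si⁴⁺ (Z=14), Al³⁺ (Z=13), F⁻ (Z=9), O²⁻ (Z=8), N³⁻ (Z=7). Highest Z is smallest.

Si⁴⁺ < Al³⁺ < F⁻ < O²⁻ < N³⁻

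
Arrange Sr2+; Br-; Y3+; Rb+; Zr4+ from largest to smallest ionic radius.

Br- > Rb+ > Sr2+ > Y3+ > Zr4+

Each ion has 36 electrons. The ranking follows nuclear charge in reverse — greater Z gives a smaller radius. Zr4+ (Z=40), Y3+ (Z=39), Sr2+ (Z=38), Rb+ (Z=37), Br- (Z=35).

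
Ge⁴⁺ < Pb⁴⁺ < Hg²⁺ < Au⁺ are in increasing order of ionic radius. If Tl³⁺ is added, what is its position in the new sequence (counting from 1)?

3

Work out protons and electrons: Ge⁴⁺ has 28 e⁻ (Z=32), Pb⁴⁺ has 78 e⁻ (Z=82), Tl³⁺ has 78 e⁻ (Z=81), Hg²⁺ has 78 e⁻ (Z=80), Au⁺ has 78 e⁻ (Z=79). Ge⁴⁺ < Pb⁴⁺ (same group, 2 shells fewer); Pb⁴⁺ < Tl³⁺ (isoelectronic, higher Z=82 is smaller); Tl³⁺ < Hg²⁺ (both 78 e⁻, Z=81>80); Hg²⁺ < Au⁺ (both 78 e⁻, Z=80>79).
Putting Tl³⁺ in gives Ge⁴⁺ < Pb⁴⁺ < Tl³⁺ < Hg²⁺ < Au⁺; it lands at slot 3.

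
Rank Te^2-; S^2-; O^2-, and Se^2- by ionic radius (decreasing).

These ions sit in one column with identical charge. Each step down the periodic table adds a principal shell, increasing the radius.

Te^2- > Se^2- > S^2- > O^2-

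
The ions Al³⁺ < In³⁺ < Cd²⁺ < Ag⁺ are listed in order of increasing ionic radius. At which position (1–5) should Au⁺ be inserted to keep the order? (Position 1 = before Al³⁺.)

5

Work out protons and electrons: Al³⁺ (Z=13, 10 e⁻), In³⁺ (Z=49, 46 e⁻), Cd²⁺ (Z=48, 46 e⁻), Ag⁺ (Z=47, 46 e⁻), Au⁺ (Z=79, 78 e⁻). Al³⁺ < In³⁺ (same group, 2 shells fewer); In³⁺ < Cd²⁺ (isoelectronic, higher Z=49 is smaller); Cd²⁺ < Ag⁺ (isoelectronic, higher Z=48 is smaller); Ag⁺ < Au⁺ (same group, period 5 vs 6).
Putting Au⁺ in gives Al³⁺ < In³⁺ < Cd²⁺ < Ag⁺ < Au⁺; it lands at slot 5.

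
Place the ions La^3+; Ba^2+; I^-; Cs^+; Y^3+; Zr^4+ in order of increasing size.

Zr^4+: 36 e⁻, Z=40, Y^3+: 36 e⁻, Z=39, La^3+: 54 e⁻, Z=57, Ba^2+: 54 e⁻, Z=56, Cs^+: 54 e⁻, Z=55, I^-: 54 e⁻, Z=53. Zr^4+ < Y^3+ (both 36 e⁻, Z=40>39); Y^3+ < La^3+ (same group, period 5 vs 6); La^3+ < Ba^2+ (isoelectronic, higher Z=57 is smaller); Ba^2+ < Cs^+ (both 54 e⁻, Z=56>55); Cs^+ < I^- (isoelectronic, higher Z=55 is smaller).

Zr^4+ < Y^3+ < La^3+ < Ba^2+ < Cs^+ < I^-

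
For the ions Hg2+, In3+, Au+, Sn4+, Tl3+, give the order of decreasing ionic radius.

Au+ > Hg2+ > Tl3+ > In3+ > Sn4+

First list Z and electron count for each: Sn4+: 46 e⁻, Z=50, In3+: 46 e⁻, Z=49, Tl3+: 78 e⁻, Z=81, Hg2+: 78 e⁻, Z=80, Au+: 78 e⁻, Z=79. Sn4+ < In3+ (isoelectronic, higher Z=50 is smaller); In3+ < Tl3+ (same group, 1 shell fewer); Tl3+ < Hg2+ (isoelectronic, higher Z=81 is smaller); Hg2+ < Au+ (isoelectronic, higher Z=80 is smaller).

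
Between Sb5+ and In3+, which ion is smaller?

Isoelectronic series (46 e⁻ each). Size is set by nuclear charge: more protons means a smaller ion. Sb5+ (Z=51), In3+ (Z=49).

Sb5+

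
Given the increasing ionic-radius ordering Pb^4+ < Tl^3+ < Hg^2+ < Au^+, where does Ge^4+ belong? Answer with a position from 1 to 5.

1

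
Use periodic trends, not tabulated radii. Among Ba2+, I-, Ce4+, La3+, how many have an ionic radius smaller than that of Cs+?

3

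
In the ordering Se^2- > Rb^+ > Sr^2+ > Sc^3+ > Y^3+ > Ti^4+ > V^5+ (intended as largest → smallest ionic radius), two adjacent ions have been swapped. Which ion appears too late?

Y^3+

Scanning neighbour by neighbour, only Sc^3+/Y^3+ violates a trend: same group and charge — period 4 sits above period 5, so Sc^3+ is smaller. That makes Y^3+ the one sitting a position late relative to where it belongs.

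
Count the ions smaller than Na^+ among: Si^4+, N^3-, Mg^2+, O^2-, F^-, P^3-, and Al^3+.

Work out protons and electrons: Si^4+: 10 e⁻, Z=14, Al^3+: 10 e⁻, Z=13, Mg^2+: 10 e⁻, Z=12, Na^+: 10 e⁻, Z=11, F^-: 10 e⁻, Z=9, O^2-: 10 e⁻, Z=8, N^3-: 10 e⁻, Z=7, P^3-: 18 e⁻, Z=15. Si^4+ < Al^3+ (isoelectronic, higher Z=14 is smaller); Al^3+ < Mg^2+ (both 10 e⁻, Z=13>12); Mg^2+ < Na^+ (isoelectronic, higher Z=12 is smaller); Na^+ < F^- (isoelectronic, higher Z=11 is smaller); F^- < O^2- (both 10 e⁻, Z=9>8); O^2- < N^3- (isoelectronic, higher Z=8 is smaller); N^3- < P^3- (same group, 1 shell fewer).
Placing each against Na^+: smaller — Si^4+, Al^3+, Mg^2+; larger — F^-, O^2-, N^3-, P^3-. Count: 3.

3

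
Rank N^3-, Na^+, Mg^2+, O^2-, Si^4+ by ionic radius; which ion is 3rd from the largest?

Isoelectronic series (10 e⁻ each). Size is set by nuclear charge: more protons means a smaller ion. Si^4+ (Z=14), Mg^2+ (Z=12), Na^+ (Z=11), O^2- (Z=8), N^3- (Z=7).
Full ascending order: Si^4+ < Mg^2+ < Na^+ < O^2- < N^3-. Counting from the largest, position 3 is Na^+.

Na^+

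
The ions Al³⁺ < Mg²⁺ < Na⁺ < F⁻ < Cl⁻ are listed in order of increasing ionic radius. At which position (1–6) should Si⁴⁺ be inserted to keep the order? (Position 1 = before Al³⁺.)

Electron counts and nuclear charges: Si⁴⁺: 10 e⁻, Z=14, Al³⁺: 10 e⁻, Z=13, Mg²⁺: 10 e⁻, Z=12, Na⁺: 10 e⁻, Z=11, F⁻: 10 e⁻, Z=9, Cl⁻: 18 e⁻, Z=17. Si⁴⁺ < Al³⁺ (isoelectronic, higher Z=14 is smaller); Al³⁺ < Mg²⁺ (isoelectronic, higher Z=13 is smaller); Mg²⁺ < Na⁺ (both 10 e⁻, Z=12>11); Na⁺ < F⁻ (both 10 e⁻, Z=11>9); F⁻ < Cl⁻ (same group, period 2 vs 3).
Putting Si⁴⁺ in gives Si⁴⁺ < Al³⁺ < Mg²⁺ < Na⁺ < F⁻ < Cl⁻; it lands at slot 1.

1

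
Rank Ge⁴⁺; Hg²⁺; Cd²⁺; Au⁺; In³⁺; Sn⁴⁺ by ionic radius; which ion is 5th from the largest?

Sn⁴⁺

Work out protons and electrons: Ge⁴⁺: 28 e⁻, Z=32, Sn⁴⁺: 46 e⁻, Z=50, In³⁺: 46 e⁻, Z=49, Cd²⁺: 46 e⁻, Z=48, Hg²⁺: 78 e⁻, Z=80, Au⁺: 78 e⁻, Z=79. Ge⁴⁺ < Sn⁴⁺ (same group, period 4 vs 5); Sn⁴⁺ < In³⁺ (isoelectronic, higher Z=50 is smaller); In³⁺ < Cd²⁺ (isoelectronic, higher Z=49 is smaller); Cd²⁺ < Hg²⁺ (same group, 1 shell fewer); Hg²⁺ < Au⁺ (isoelectronic, higher Z=80 is smaller).
Ordering: Ge⁴⁺ < Sn⁴⁺ < In³⁺ < Cd²⁺ < Hg²⁺ < Au⁺. The 5th largest is Sn⁴⁺.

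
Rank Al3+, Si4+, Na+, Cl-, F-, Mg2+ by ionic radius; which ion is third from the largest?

Na+

Work out protons and electrons: Si4+: 10 e⁻, Z=14, Al3+: 10 e⁻, Z=13, Mg2+: 10 e⁻, Z=12, Na+: 10 e⁻, Z=11, F-: 10 e⁻, Z=9, Cl-: 18 e⁻, Z=17. Si4+ < Al3+ (both 10 e⁻, Z=14>13); Al3+ < Mg2+ (isoelectronic, higher Z=13 is smaller); Mg2+ < Na+ (both 10 e⁻, Z=12>11); Na+ < F- (isoelectronic, higher Z=11 is smaller); F- < Cl- (same group, 1 shell fewer).
So the order is Si4+ < Al3+ < Mg2+ < Na+ < F- < Cl-; the 3rd-largest ion is Na+.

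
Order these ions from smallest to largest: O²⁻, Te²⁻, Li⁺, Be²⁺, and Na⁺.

Be²⁺ (Z=4, 2 e⁻), Li⁺ (Z=3, 2 e⁻), Na⁺ (Z=11, 10 e⁻), O²⁻ (Z=8, 10 e⁻), Te²⁻ (Z=52, 54 e⁻). Be²⁺ < Li⁺ (both 2 e⁻, Z=4>3); Li⁺ < Na⁺ (same group, 1 shell fewer); Na⁺ < O²⁻ (both 10 e⁻, Z=11>8); O²⁻ < Te²⁻ (same group, period 2 vs 5).

Be²⁺ < Li⁺ < Na⁺ < O²⁻ < Te²⁻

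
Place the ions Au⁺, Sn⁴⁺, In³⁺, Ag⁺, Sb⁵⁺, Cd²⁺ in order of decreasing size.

Work out protons and electrons: Sb⁵⁺ (Z=51, 46 e⁻), Sn⁴⁺ (Z=50, 46 e⁻), In³⁺ (Z=49, 46 e⁻), Cd²⁺ (Z=48, 46 e⁻), Ag⁺ (Z=47, 46 e⁻), Au⁺ (Z=79, 78 e⁻). Sb⁵⁺ < Sn⁴⁺ (both 46 e⁻, Z=51>50); Sn⁴⁺ < In³⁺ (isoelectronic, higher Z=50 is smaller); In³⁺ < Cd²⁺ (isoelectronic, higher Z=49 is smaller); Cd²⁺ < Ag⁺ (isoelectronic, higher Z=48 is smaller); Ag⁺ < Au⁺ (same group, 1 shell fewer).

Au⁺ > Ag⁺ > Cd²⁺ > In³⁺ > Sn⁴⁺ > Sb⁵⁺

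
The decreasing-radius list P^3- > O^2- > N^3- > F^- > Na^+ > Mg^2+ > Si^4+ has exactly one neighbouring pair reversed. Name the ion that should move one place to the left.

Check each adjacent pair. O^2- and N^3- are reversed: they are isoelectronic (10 e⁻) and O has more protons than N (8 vs 7), making O^2- smaller. No other neighbouring pair contradicts the periodic trends, so N^3- is the ion listed too late.

N^3-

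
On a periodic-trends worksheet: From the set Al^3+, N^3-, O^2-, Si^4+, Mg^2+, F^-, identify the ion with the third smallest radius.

Mg^2+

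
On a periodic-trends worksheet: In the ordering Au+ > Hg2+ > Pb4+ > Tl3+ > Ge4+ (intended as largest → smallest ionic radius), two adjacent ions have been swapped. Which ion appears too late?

Tl3+

The pair Pb4+, Tl3+ is the wrong way round — Pb4+ and Tl3+ share 78 electrons; the higher nuclear charge on Pb (Z=82) contracts it more, so Pb4+ < Tl3+. All other adjacent pairs agree with periodic trends, so Tl3+ is the misplaced ion.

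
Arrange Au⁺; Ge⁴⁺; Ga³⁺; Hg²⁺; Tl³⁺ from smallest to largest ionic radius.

Ge⁴⁺ < Ga³⁺ < Tl³⁺ < Hg²⁺ < Au⁺

Tabulating Z and e⁻: Ge⁴⁺ (Z=32, 28 e⁻), Ga³⁺ (Z=31, 28 e⁻), Tl³⁺ (Z=81, 78 e⁻), Hg²⁺ (Z=80, 78 e⁻), Au⁺ (Z=79, 78 e⁻). Ge⁴⁺ < Ga³⁺ (isoelectronic, higher Z=32 is smaller); Ga³⁺ < Tl³⁺ (same group, period 4 vs 6); Tl³⁺ < Hg²⁺ (both 78 e⁻, Z=81>80); Hg²⁺ < Au⁺ (both 78 e⁻, Z=80>79).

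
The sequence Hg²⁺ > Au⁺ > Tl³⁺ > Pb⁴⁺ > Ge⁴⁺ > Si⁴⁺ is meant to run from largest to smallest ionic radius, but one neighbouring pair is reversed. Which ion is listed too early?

Hg²⁺

The pair Hg²⁺, Au⁺ is the wrong way round — they are isoelectronic (78 e⁻) and Hg has more protons than Au (80 vs 79), making Hg²⁺ smaller. All other adjacent pairs agree with periodic trends, so Hg²⁺ is the misplaced ion.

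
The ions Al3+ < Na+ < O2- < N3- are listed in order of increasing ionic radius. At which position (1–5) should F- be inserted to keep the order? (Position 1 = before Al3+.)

These species are isoelectronic with 10 electrons. The only difference is the number of protons: Al3+ (Z=13), Na+ (Z=11), F- (Z=9), O2- (Z=8), N3- (Z=7). The strongest nuclear pull (Al3+) gives the smallest ion.
With F- included the full order is Al3+ < Na+ < F- < O2- < N3-, so it takes position 3.

3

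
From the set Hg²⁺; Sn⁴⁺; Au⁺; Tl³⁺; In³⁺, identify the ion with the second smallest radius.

First list Z and electron count for each: Sn⁴⁺ has 46 e⁻ (Z=50), In³⁺ has 46 e⁻ (Z=49), Tl³⁺ has 78 e⁻ (Z=81), Hg²⁺ has 78 e⁻ (Z=80), Au⁺ has 78 e⁻ (Z=79). Sn⁴⁺ < In³⁺ (both 46 e⁻, Z=50>49); In³⁺ < Tl³⁺ (same group, 1 shell fewer); Tl³⁺ < Hg²⁺ (isoelectronic, higher Z=81 is smaller); Hg²⁺ < Au⁺ (both 78 e⁻, Z=80>79).
Full ascending order: Sn⁴⁺ < In³⁺ < Tl³⁺ < Hg²⁺ < Au⁺. Counting from the smallest, position 2 is In³⁺.

In³⁺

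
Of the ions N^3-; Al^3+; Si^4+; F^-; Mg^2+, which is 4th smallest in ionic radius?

These species are isoelectronic with 10 electrons. The only difference is the number of protons: Si^4+ (Z=14), Al^3+ (Z=13), Mg^2+ (Z=12), F^- (Z=9), N^3- (Z=7). The strongest nuclear pull (Si^4+) gives the smallest ion.
Ordering: Si^4+ < Al^3+ < Mg^2+ < F^- < N^3-. The 4th smallest is F^-.

F^-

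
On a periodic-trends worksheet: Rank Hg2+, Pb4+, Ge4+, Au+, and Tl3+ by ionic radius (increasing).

Ge4+ < Pb4+ < Tl3+ < Hg2+ < Au+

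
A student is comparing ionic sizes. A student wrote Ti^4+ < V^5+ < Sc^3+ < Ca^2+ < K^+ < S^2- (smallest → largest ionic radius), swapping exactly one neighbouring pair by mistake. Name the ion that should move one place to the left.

The pair Ti^4+, V^5+ is the wrong way round — they are isoelectronic (18 e⁻) and V has more protons than Ti (23 vs 22), making V^5+ smaller. All other adjacent pairs agree with periodic trends, so V^5+ is the misplaced ion.

V^5+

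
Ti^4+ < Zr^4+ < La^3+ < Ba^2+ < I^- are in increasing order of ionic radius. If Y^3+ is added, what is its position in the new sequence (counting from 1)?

Work out protons and electrons: Ti^4+ (Z=22, 18 e⁻), Zr^4+ (Z=40, 36 e⁻), Y^3+ (Z=39, 36 e⁻), La^3+ (Z=57, 54 e⁻), Ba^2+ (Z=56, 54 e⁻), I^- (Z=53, 54 e⁻). Ti^4+ < Zr^4+ (same group, 1 shell fewer); Zr^4+ < Y^3+ (isoelectronic, higher Z=40 is smaller); Y^3+ < La^3+ (same group, 1 shell fewer); La^3+ < Ba^2+ (both 54 e⁻, Z=57>56); Ba^2+ < I^- (both 54 e⁻, Z=56>53).
The complete sequence is Ti^4+ < Zr^4+ < Y^3+ < La^3+ < Ba^2+ < I^-. Y^3+ sits at position 3.

3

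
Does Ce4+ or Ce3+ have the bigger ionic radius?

Ce3+

These are all Ce ions. Removing more electrons (higher positive charge) pulls the remaining electrons in closer, so Ce4+ is smallest and Ce3+ is largest.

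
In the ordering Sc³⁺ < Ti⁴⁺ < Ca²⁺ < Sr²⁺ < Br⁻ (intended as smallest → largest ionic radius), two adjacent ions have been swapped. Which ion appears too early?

Sc³⁺

Compare adjacent ions: both have 18 electrons but Z(Ti)=22 > Z(Sc)=21, so Ti⁴⁺ should be the smaller of the two — yet in this increasing list Sc³⁺ sits before Ti⁴⁺. Nothing else is reversed, so Sc³⁺ should move one place to the right.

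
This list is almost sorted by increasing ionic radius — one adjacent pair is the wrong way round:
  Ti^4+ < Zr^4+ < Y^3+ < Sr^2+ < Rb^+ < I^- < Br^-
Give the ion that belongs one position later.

I^-

Compare adjacent ions: both in group 17 with the same charge; Br^- (period 4) has the smaller radius — yet in this increasing list I^- sits before Br^-. Nothing else is reversed, so I^- should move one place to the right.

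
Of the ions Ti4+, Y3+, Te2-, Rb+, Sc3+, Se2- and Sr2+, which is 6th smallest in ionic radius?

Se2-

Ti4+ has 18 e⁻ (Z=22), Sc3+ has 18 e⁻ (Z=21), Y3+ has 36 e⁻ (Z=39), Sr2+ has 36 e⁻ (Z=38), Rb+ has 36 e⁻ (Z=37), Se2- has 36 e⁻ (Z=34), Te2- has 54 e⁻ (Z=52). Ti4+ < Sc3+ (isoelectronic, higher Z=22 is smaller); Sc3+ < Y3+ (same group, 1 shell fewer); Y3+ < Sr2+ (isoelectronic, higher Z=39 is smaller); Sr2+ < Rb+ (both 36 e⁻, Z=38>37); Rb+ < Se2- (isoelectronic, higher Z=37 is smaller); Se2- < Te2- (same group, period 4 vs 5).
Full ascending order: Ti4+ < Sc3+ < Y3+ < Sr2+ < Rb+ < Se2- < Te2-. Counting from the smallest, position 6 is Se2-.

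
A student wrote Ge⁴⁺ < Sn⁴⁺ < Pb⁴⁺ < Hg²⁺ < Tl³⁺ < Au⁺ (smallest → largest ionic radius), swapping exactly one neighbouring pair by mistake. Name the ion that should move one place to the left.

Check each adjacent pair. Hg²⁺ and Tl³⁺ are reversed: Tl³⁺ and Hg²⁺ share 78 electrons; the higher nuclear charge on Tl (Z=81) contracts it more, so Tl³⁺ < Hg²⁺. No other neighbouring pair contradicts the periodic trends, so Tl³⁺ is the ion listed too late.

Tl³⁺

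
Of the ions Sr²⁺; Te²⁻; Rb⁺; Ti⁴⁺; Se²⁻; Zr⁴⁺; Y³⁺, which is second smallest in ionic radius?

First list Z and electron count for each: Ti⁴⁺ has 18 e⁻ (Z=22), Zr⁴⁺ has 36 e⁻ (Z=40), Y³⁺ has 36 e⁻ (Z=39), Sr²⁺ has 36 e⁻ (Z=38), Rb⁺ has 36 e⁻ (Z=37), Se²⁻ has 36 e⁻ (Z=34), Te²⁻ has 54 e⁻ (Z=52). Ti⁴⁺ < Zr⁴⁺ (same group, 1 shell fewer); Zr⁴⁺ < Y³⁺ (both 36 e⁻, Z=40>39); Y³⁺ < Sr²⁺ (both 36 e⁻, Z=39>38); Sr²⁺ < Rb⁺ (isoelectronic, higher Z=38 is smaller); Rb⁺ < Se²⁻ (both 36 e⁻, Z=37>34); Se²⁻ < Te²⁻ (same group, period 4 vs 5).
That gives Ti⁴⁺ < Zr⁴⁺ < Y³⁺ < Sr²⁺ < Rb⁺ < Se²⁻ < Te²⁻. From the smallest end, number 2 is Zr⁴⁺.

Zr⁴⁺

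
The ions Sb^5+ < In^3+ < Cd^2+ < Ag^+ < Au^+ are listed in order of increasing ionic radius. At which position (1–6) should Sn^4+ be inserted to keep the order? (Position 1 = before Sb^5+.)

2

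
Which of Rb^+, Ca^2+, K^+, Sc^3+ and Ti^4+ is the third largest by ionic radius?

Tabulating Z and e⁻: Ti^4+: 18 e⁻, Z=22, Sc^3+: 18 e⁻, Z=21, Ca^2+: 18 e⁻, Z=20, K^+: 18 e⁻, Z=19, Rb^+: 36 e⁻, Z=37. Ti^4+ < Sc^3+ (isoelectronic, higher Z=22 is smaller); Sc^3+ < Ca^2+ (isoelectronic, higher Z=21 is smaller); Ca^2+ < K^+ (both 18 e⁻, Z=20>19); K^+ < Rb^+ (same group, 1 shell fewer).
Full ascending order: Ti^4+ < Sc^3+ < Ca^2+ < K^+ < Rb^+. Counting from the largest, position 3 is Ca^2+.

Ca^2+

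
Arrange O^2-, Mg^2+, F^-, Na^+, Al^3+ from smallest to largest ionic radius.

Isoelectronic series (10 e⁻ each). Size is set by nuclear charge: more protons means a smaller ion. Al^3+ (Z=13), Mg^2+ (Z=12), Na^+ (Z=11), F^- (Z=9), O^2- (Z=8).

Al^3+ < Mg^2+ < Na^+ < F^- < O^2-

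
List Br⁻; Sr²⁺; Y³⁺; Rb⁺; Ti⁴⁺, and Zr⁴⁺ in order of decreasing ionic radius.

Electron counts and nuclear charges: Ti⁴⁺: 18 e⁻, Z=22, Zr⁴⁺: 36 e⁻, Z=40, Y³⁺: 36 e⁻, Z=39, Sr²⁺: 36 e⁻, Z=38, Rb⁺: 36 e⁻, Z=37, Br⁻: 36 e⁻, Z=35. Ti⁴⁺ < Zr⁴⁺ (same group, 1 shell fewer); Zr⁴⁺ < Y³⁺ (both 36 e⁻, Z=40>39); Y³⁺ < Sr²⁺ (isoelectronic, higher Z=39 is smaller); Sr²⁺ < Rb⁺ (both 36 e⁻, Z=38>37); Rb⁺ < Br⁻ (isoelectronic, higher Z=37 is smaller).

Br⁻ > Rb⁺ > Sr²⁺ > Y³⁺ > Zr⁴⁺ > Ti⁴⁺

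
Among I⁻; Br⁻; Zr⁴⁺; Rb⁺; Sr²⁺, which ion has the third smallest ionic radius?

Rb⁺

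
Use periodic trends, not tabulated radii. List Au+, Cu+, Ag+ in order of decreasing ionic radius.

Au+ > Ag+ > Cu+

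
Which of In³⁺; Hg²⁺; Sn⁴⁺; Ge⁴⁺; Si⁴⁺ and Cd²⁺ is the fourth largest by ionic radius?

Sn⁴⁺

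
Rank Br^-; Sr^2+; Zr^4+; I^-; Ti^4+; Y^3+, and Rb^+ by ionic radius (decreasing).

I^- > Br^- > Rb^+ > Sr^2+ > Y^3+ > Zr^4+ > Ti^4+

Tabulating Z and e⁻: Ti^4+ (Z=22, 18 e⁻), Zr^4+ (Z=40, 36 e⁻), Y^3+ (Z=39, 36 e⁻), Sr^2+ (Z=38, 36 e⁻), Rb^+ (Z=37, 36 e⁻), Br^- (Z=35, 36 e⁻), I^- (Z=53, 54 e⁻). Ti^4+ < Zr^4+ (same group, 1 shell fewer); Zr^4+ < Y^3+ (both 36 e⁻, Z=40>39); Y^3+ < Sr^2+ (isoelectronic, higher Z=39 is smaller); Sr^2+ < Rb^+ (both 36 e⁻, Z=38>37); Rb^+ < Br^- (isoelectronic, higher Z=37 is smaller); Br^- < I^- (same group, period 4 vs 5).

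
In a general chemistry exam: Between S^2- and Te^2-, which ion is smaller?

S^2-

These ions sit in one column with identical charge. Each step down the periodic table adds a principal shell, increasing the radius.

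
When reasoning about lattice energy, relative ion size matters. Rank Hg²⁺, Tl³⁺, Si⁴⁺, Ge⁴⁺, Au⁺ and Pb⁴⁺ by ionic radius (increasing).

Tabulating Z and e⁻: Si⁴⁺ (Z=14, 10 e⁻), Ge⁴⁺ (Z=32, 28 e⁻), Pb⁴⁺ (Z=82, 78 e⁻), Tl³⁺ (Z=81, 78 e⁻), Hg²⁺ (Z=80, 78 e⁻), Au⁺ (Z=79, 78 e⁻). Si⁴⁺ < Ge⁴⁺ (same group, period 3 vs 4); Ge⁴⁺ < Pb⁴⁺ (same group, 2 shells fewer); Pb⁴⁺ < Tl³⁺ (isoelectronic, higher Z=82 is smaller); Tl³⁺ < Hg²⁺ (both 78 e⁻, Z=81>80); Hg²⁺ < Au⁺ (isoelectronic, higher Z=80 is smaller).

Si⁴⁺ < Ge⁴⁺ < Pb⁴⁺ < Tl³⁺ < Hg²⁺ < Au⁺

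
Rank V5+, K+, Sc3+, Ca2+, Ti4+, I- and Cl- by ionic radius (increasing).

Work out protons and electrons: V5+ has 18 e⁻ (Z=23), Ti4+ has 18 e⁻ (Z=22), Sc3+ has 18 e⁻ (Z=21), Ca2+ has 18 e⁻ (Z=20), K+ has 18 e⁻ (Z=19), Cl- has 18 e⁻ (Z=17), I- has 54 e⁻ (Z=53). V5+ < Ti4+ (both 18 e⁻, Z=23>22); Ti4+ < Sc3+ (isoelectronic, higher Z=22 is smaller); Sc3+ < Ca2+ (isoelectronic, higher Z=21 is smaller); Ca2+ < K+ (isoelectronic, higher Z=20 is smaller); K+ < Cl- (isoelectronic, higher Z=19 is smaller); Cl- < I- (same group, period 3 vs 5).

V5+ < Ti4+ < Sc3+ < Ca2+ < K+ < Cl- < I-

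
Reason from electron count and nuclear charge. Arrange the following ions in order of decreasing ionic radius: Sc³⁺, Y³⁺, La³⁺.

La³⁺ > Y³⁺ > Sc³⁺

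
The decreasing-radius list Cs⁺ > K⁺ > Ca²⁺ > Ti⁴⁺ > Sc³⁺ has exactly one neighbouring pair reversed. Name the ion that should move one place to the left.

Compare adjacent ions: they are isoelectronic (18 e⁻) and Ti has more protons than Sc (22 vs 21), making Ti⁴⁺ smaller — yet in this decreasing list Ti⁴⁺ sits before Sc³⁺. Nothing else is reversed, so Sc³⁺ should move one place to the left.

Sc³⁺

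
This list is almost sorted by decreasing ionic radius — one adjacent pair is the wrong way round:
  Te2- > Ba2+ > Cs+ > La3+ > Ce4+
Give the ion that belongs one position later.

Ba2+

Compare adjacent ions: Ba2+ and Cs+ share 54 electrons; the higher nuclear charge on Ba (Z=56) contracts it more, so Ba2+ < Cs+ — yet in this decreasing list Ba2+ sits before Cs+. Nothing else is reversed, so Ba2+ should move one place to the right.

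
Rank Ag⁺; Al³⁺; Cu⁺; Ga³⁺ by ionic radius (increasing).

Al³⁺ < Ga³⁺ < Cu⁺ < Ag⁺

Al³⁺ has 10 e⁻ (Z=13), Ga³⁺ has 28 e⁻ (Z=31), Cu⁺ has 28 e⁻ (Z=29), Ag⁺ has 46 e⁻ (Z=47). Al³⁺ < Ga³⁺ (same group, period 3 vs 4); Ga³⁺ < Cu⁺ (isoelectronic, higher Z=31 is smaller); Cu⁺ < Ag⁺ (same group, period 4 vs 5).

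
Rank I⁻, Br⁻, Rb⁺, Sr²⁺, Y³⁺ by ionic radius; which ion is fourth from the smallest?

Work out protons and electrons: Y³⁺: 36 e⁻, Z=39, Sr²⁺: 36 e⁻, Z=38, Rb⁺: 36 e⁻, Z=37, Br⁻: 36 e⁻, Z=35, I⁻: 54 e⁻, Z=53. Y³⁺ < Sr²⁺ (both 36 e⁻, Z=39>38); Sr²⁺ < Rb⁺ (isoelectronic, higher Z=38 is smaller); Rb⁺ < Br⁻ (isoelectronic, higher Z=37 is smaller); Br⁻ < I⁻ (same group, 1 shell fewer).
That gives Y³⁺ < Sr²⁺ < Rb⁺ < Br⁻ < I⁻. From the smallest end, number 4 is Br⁻.

Br⁻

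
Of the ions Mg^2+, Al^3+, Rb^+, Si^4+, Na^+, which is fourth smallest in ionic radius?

Na^+

Tabulating Z and e⁻: Si^4+ has 10 e⁻ (Z=14), Al^3+ has 10 e⁻ (Z=13), Mg^2+ has 10 e⁻ (Z=12), Na^+ has 10 e⁻ (Z=11), Rb^+ has 36 e⁻ (Z=37). Si^4+ < Al^3+ (both 10 e⁻, Z=14>13); Al^3+ < Mg^2+ (isoelectronic, higher Z=13 is smaller); Mg^2+ < Na^+ (isoelectronic, higher Z=12 is smaller); Na^+ < Rb^+ (same group, period 3 vs 5).
So the order is Si^4+ < Al^3+ < Mg^2+ < Na^+ < Rb^+; the 4th-smallest ion is Na^+.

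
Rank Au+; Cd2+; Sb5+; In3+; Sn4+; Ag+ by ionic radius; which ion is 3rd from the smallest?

In3+

Electron counts and nuclear charges: Sb5+: 46 e⁻, Z=51, Sn4+: 46 e⁻, Z=50, In3+: 46 e⁻, Z=49, Cd2+: 46 e⁻, Z=48, Ag+: 46 e⁻, Z=47, Au+: 78 e⁻, Z=79. Sb5+ < Sn4+ (isoelectronic, higher Z=51 is smaller); Sn4+ < In3+ (isoelectronic, higher Z=50 is smaller); In3+ < Cd2+ (both 46 e⁻, Z=49>48); Cd2+ < Ag+ (both 46 e⁻, Z=48>47); Ag+ < Au+ (same group, 1 shell fewer).
That gives Sb5+ < Sn4+ < In3+ < Cd2+ < Ag+ < Au+. From the smallest end, number 3 is In3+.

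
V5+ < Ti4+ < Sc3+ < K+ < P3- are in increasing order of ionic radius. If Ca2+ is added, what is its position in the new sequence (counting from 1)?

Isoelectronic series (18 e⁻ each). Size is set by nuclear charge: more protons means a smaller ion. V5+ (Z=23), Ti4+ (Z=22), Sc3+ (Z=21), Ca2+ (Z=20), K+ (Z=19), P3- (Z=15).
The complete sequence is V5+ < Ti4+ < Sc3+ < Ca2+ < K+ < P3-. Ca2+ sits at position 4.

4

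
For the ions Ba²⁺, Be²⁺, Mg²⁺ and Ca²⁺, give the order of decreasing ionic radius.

All are in the same group with charge +2. Radius grows down the group as n (the outermost shell) increases.

Ba²⁺ > Ca²⁺ > Mg²⁺ > Be²⁺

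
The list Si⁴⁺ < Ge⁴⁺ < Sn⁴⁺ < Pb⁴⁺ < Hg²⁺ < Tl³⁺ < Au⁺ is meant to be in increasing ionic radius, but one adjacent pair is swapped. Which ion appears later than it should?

Scanning neighbour by neighbour, only Hg²⁺/Tl³⁺ violates a trend: both have 78 electrons but Z(Tl)=81 > Z(Hg)=80, so Tl³⁺ should be the smaller of the two. That makes Tl³⁺ the one sitting a position late relative to where it belongs.

Tl³⁺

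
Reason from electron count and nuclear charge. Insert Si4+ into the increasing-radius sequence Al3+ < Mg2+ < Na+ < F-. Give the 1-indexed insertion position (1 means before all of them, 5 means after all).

1

All of these have 10 electrons (isoelectronic). With the same electron cloud, the ion with the most protons pulls it in tightest. Nuclear charges: Si4+ (Z=14), Al3+ (Z=13), Mg2+ (Z=12), Na+ (Z=11), F- (Z=9). Highest Z is smallest.
Putting Si4+ in gives Si4+ < Al3+ < Mg2+ < Na+ < F-; it lands at slot 1.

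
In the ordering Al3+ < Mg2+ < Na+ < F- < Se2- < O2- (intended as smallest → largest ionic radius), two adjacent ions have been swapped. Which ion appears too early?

Se2-

Scanning neighbour by neighbour, only Se2-/O2- violates a trend: O2- and Se2- are in one column with the same charge; the lighter period-2 ion has 2 fewer shells and is smaller. That makes Se2- the one sitting a position early relative to where it belongs.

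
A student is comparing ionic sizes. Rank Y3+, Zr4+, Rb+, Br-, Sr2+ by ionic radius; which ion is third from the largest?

Sr2+

All of these have 36 electrons (isoelectronic). With the same electron cloud, the ion with the most protons pulls it in tightest. Nuclear charges: Zr4+ (Z=40), Y3+ (Z=39), Sr2+ (Z=38), Rb+ (Z=37), Br- (Z=35). Highest Z is smallest.
Ordering: Zr4+ < Y3+ < Sr2+ < Rb+ < Br-. The third largest is Sr2+.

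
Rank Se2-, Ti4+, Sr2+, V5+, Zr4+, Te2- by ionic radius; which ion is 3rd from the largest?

Sr2+

Tabulating Z and e⁻: V5+: 18 e⁻, Z=23, Ti4+: 18 e⁻, Z=22, Zr4+: 36 e⁻, Z=40, Sr2+: 36 e⁻, Z=38, Se2-: 36 e⁻, Z=34, Te2-: 54 e⁻, Z=52. V5+ < Ti4+ (both 18 e⁻, Z=23>22); Ti4+ < Zr4+ (same group, period 4 vs 5); Zr4+ < Sr2+ (isoelectronic, higher Z=40 is smaller); Sr2+ < Se2- (isoelectronic, higher Z=38 is smaller); Se2- < Te2- (same group, period 4 vs 5).
Ordering: V5+ < Ti4+ < Zr4+ < Sr2+ < Se2- < Te2-. The 3rd largest is Sr2+.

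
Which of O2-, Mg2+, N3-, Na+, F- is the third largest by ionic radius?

F-

Each ion has 10 electrons. The ranking follows nuclear charge in reverse — greater Z gives a smaller radius. Mg2+ (Z=12), Na+ (Z=11), F- (Z=9), O2- (Z=8), N3- (Z=7).
So the order is Mg2+ < Na+ < F- < O2- < N3-; the 3rd-largest ion is F-.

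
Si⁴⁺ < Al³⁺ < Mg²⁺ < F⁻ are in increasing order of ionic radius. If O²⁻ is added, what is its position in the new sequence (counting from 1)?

These species are isoelectronic with 10 electrons. The only difference is the number of protons: Si⁴⁺ (Z=14), Al³⁺ (Z=13), Mg²⁺ (Z=12), F⁻ (Z=9), O²⁻ (Z=8). The strongest nuclear pull (Si⁴⁺) gives the smallest ion.
Merged order: Si⁴⁺ < Al³⁺ < Mg²⁺ < F⁻ < O²⁻ — O²⁻ is number 5.

5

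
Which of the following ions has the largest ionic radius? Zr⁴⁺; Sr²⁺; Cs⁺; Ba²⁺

Cs⁺

Tabulating Z and e⁻: Zr⁴⁺: 36 e⁻, Z=40, Sr²⁺: 36 e⁻, Z=38, Ba²⁺: 54 e⁻, Z=56, Cs⁺: 54 e⁻, Z=55. Zr⁴⁺ < Sr²⁺ (isoelectronic, higher Z=40 is smaller); Sr²⁺ < Ba²⁺ (same group, period 5 vs 6); Ba²⁺ < Cs⁺ (both 54 e⁻, Z=56>55).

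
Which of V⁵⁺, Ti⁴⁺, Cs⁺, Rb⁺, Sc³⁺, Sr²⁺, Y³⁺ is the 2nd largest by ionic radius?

V⁵⁺ has 18 e⁻ (Z=23), Ti⁴⁺ has 18 e⁻ (Z=22), Sc³⁺ has 18 e⁻ (Z=21), Y³⁺ has 36 e⁻ (Z=39), Sr²⁺ has 36 e⁻ (Z=38), Rb⁺ has 36 e⁻ (Z=37), Cs⁺ has 54 e⁻ (Z=55). V⁵⁺ < Ti⁴⁺ (both 18 e⁻, Z=23>22); Ti⁴⁺ < Sc³⁺ (both 18 e⁻, Z=22>21); Sc³⁺ < Y³⁺ (same group, period 4 vs 5); Y³⁺ < Sr²⁺ (both 36 e⁻, Z=39>38); Sr²⁺ < Rb⁺ (isoelectronic, higher Z=38 is smaller); Rb⁺ < Cs⁺ (same group, 1 shell fewer).
Full ascending order: V⁵⁺ < Ti⁴⁺ < Sc³⁺ < Y³⁺ < Sr²⁺ < Rb⁺ < Cs⁺. Counting from the largest, position 2 is Rb⁺.

Rb⁺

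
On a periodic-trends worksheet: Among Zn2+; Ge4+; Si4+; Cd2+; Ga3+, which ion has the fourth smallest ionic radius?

Work out protons and electrons: Si4+: 10 e⁻, Z=14, Ge4+: 28 e⁻, Z=32, Ga3+: 28 e⁻, Z=31, Zn2+: 28 e⁻, Z=30, Cd2+: 46 e⁻, Z=48. Si4+ < Ge4+ (same group, period 3 vs 4); Ge4+ < Ga3+ (isoelectronic, higher Z=32 is smaller); Ga3+ < Zn2+ (both 28 e⁻, Z=31>30); Zn2+ < Cd2+ (same group, 1 shell fewer).
Ordering: Si4+ < Ge4+ < Ga3+ < Zn2+ < Cd2+. The fourth smallest is Zn2+.

Zn2+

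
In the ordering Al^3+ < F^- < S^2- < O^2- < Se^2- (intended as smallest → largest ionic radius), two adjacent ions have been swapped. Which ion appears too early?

Compare adjacent ions: O^2- and S^2- are in one column with the same charge; the lighter period-2 ion has one fewer shell and is smaller — yet in this increasing list S^2- sits before O^2-. Nothing else is reversed, so S^2- should move one place to the right.

S^2-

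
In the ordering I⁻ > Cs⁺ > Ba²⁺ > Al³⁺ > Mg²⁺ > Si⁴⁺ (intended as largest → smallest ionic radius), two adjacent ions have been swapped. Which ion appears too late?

Mg²⁺

Check each adjacent pair. Al³⁺ and Mg²⁺ are reversed: they are isoelectronic (10 e⁻) and Al has more protons than Mg (13 vs 12), making Al³⁺ smaller. No other neighbouring pair contradicts the periodic trends, so Mg²⁺ is the ion listed too late.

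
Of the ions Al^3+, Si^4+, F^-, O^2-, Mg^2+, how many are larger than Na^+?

2

Each ion has 10 electrons. The ranking follows nuclear charge in reverse — greater Z gives a smaller radius. Si^4+ (Z=14), Al^3+ (Z=13), Mg^2+ (Z=12), Na^+ (Z=11), F^- (Z=9), O^2- (Z=8).
Ordering all of them (including Na^+) by radius gives Si^4+ < Al^3+ < Mg^2+ < Na^+ < F^- < O^2-. Count: 2.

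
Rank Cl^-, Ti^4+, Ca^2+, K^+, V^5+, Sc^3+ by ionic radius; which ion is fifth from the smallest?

All of these have 18 electrons (isoelectronic). With the same electron cloud, the ion with the most protons pulls it in tightest. Nuclear charges: V^5+ (Z=23), Ti^4+ (Z=22), Sc^3+ (Z=21), Ca^2+ (Z=20), K^+ (Z=19), Cl^- (Z=17). Highest Z is smallest.
That gives V^5+ < Ti^4+ < Sc^3+ < Ca^2+ < K^+ < Cl^-. From the smallest end, number 5 is K^+.

K^+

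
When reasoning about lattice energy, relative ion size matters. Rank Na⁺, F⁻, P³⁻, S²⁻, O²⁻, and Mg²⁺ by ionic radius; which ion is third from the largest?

O²⁻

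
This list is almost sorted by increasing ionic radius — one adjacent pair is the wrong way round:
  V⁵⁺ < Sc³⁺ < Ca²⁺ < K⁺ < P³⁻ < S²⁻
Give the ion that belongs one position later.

P³⁻

Check each adjacent pair. P³⁻ and S²⁻ are reversed: S²⁻ and P³⁻ share 18 electrons; the higher nuclear charge on S (Z=16) contracts it more, so S²⁻ < P³⁻. No other neighbouring pair contradicts the periodic trends, so P³⁻ is the ion listed too early.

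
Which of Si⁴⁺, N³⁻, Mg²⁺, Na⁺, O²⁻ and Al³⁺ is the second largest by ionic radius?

O²⁻

These species are isoelectronic with 10 electrons. The only difference is the number of protons: Si⁴⁺ (Z=14), Al³⁺ (Z=13), Mg²⁺ (Z=12), Na⁺ (Z=11), O²⁻ (Z=8), N³⁻ (Z=7). The strongest nuclear pull (Si⁴⁺) gives the smallest ion.
Full ascending order: Si⁴⁺ < Al³⁺ < Mg²⁺ < Na⁺ < O²⁻ < N³⁻. Counting from the largest, position 2 is O²⁻.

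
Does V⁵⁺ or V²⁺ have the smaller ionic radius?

V⁵⁺

These are all V ions. Removing more electrons (higher positive charge) pulls the remaining electrons in closer, so V⁵⁺ is smallest and V²⁺ is largest.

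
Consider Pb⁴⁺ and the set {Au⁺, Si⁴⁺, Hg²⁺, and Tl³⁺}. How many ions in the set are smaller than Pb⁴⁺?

Tabulating Z and e⁻: Si⁴⁺: 10 e⁻, Z=14, Pb⁴⁺: 78 e⁻, Z=82, Tl³⁺: 78 e⁻, Z=81, Hg²⁺: 78 e⁻, Z=80, Au⁺: 78 e⁻, Z=79. Si⁴⁺ < Pb⁴⁺ (same group, 3 shells fewer); Pb⁴⁺ < Tl³⁺ (both 78 e⁻, Z=82>81); Tl³⁺ < Hg²⁺ (both 78 e⁻, Z=81>80); Hg²⁺ < Au⁺ (both 78 e⁻, Z=80>79).
Overall: Si⁴⁺ < Pb⁴⁺ < Tl³⁺ < Hg²⁺ < Au⁺. Pb⁴⁺ has 1 below it and 3 above. So 1 is smaller.

1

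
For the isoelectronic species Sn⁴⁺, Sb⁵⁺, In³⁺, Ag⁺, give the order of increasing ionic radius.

Each ion has 46 electrons. The ranking follows nuclear charge in reverse — greater Z gives a smaller radius. Sb⁵⁺ (Z=51), Sn⁴⁺ (Z=50), In³⁺ (Z=49), Ag⁺ (Z=47).

Sb⁵⁺ < Sn⁴⁺ < In³⁺ < Ag⁺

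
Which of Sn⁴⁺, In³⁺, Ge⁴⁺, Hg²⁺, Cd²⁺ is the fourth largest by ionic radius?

Sn⁴⁺

Tabulating Z and e⁻: Ge⁴⁺ has 28 e⁻ (Z=32), Sn⁴⁺ has 46 e⁻ (Z=50), In³⁺ has 46 e⁻ (Z=49), Cd²⁺ has 46 e⁻ (Z=48), Hg²⁺ has 78 e⁻ (Z=80). Ge⁴⁺ < Sn⁴⁺ (same group, 1 shell fewer); Sn⁴⁺ < In³⁺ (isoelectronic, higher Z=50 is smaller); In³⁺ < Cd²⁺ (both 46 e⁻, Z=49>48); Cd²⁺ < Hg²⁺ (same group, period 5 vs 6).
That gives Ge⁴⁺ < Sn⁴⁺ < In³⁺ < Cd²⁺ < Hg²⁺. From the largest end, number 4 is Sn⁴⁺.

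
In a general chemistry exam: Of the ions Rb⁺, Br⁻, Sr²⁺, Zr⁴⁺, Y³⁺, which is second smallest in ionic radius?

Y³⁺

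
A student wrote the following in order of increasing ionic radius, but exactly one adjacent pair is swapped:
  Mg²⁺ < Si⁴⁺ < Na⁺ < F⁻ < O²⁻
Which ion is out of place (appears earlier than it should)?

Mg²⁺

Compare adjacent ions: both have 10 electrons but Z(Si)=14 > Z(Mg)=12, so Si⁴⁺ should be the smaller of the two — yet in this increasing list Mg²⁺ sits before Si⁴⁺. Nothing else is reversed, so Mg²⁺ should move one place to the right.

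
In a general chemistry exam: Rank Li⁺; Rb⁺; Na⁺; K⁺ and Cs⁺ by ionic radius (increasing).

All are in the same group with charge +1. Radius grows down the group as n (the outermost shell) increases.

Li⁺ < Na⁺ < K⁺ < Rb⁺ < Cs⁺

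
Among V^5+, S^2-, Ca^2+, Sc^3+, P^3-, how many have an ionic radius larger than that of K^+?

These species are isoelectronic with 18 electrons. The only difference is the number of protons: V^5+ (Z=23), Sc^3+ (Z=21), Ca^2+ (Z=20), K^+ (Z=19), S^2- (Z=16), P^3- (Z=15). The strongest nuclear pull (V^5+) gives the smallest ion.
Placing each against K^+: smaller — V^5+, Sc^3+, Ca^2+; larger — S^2-, P^3-. That's 2.

2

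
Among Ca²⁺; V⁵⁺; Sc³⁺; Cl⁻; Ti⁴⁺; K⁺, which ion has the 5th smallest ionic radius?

All of these have 18 electrons (isoelectronic). With the same electron cloud, the ion with the most protons pulls it in tightest. Nuclear charges: V⁵⁺ (Z=23), Ti⁴⁺ (Z=22), Sc³⁺ (Z=21), Ca²⁺ (Z=20), K⁺ (Z=19), Cl⁻ (Z=17). Highest Z is smallest.
Ordering: V⁵⁺ < Ti⁴⁺ < Sc³⁺ < Ca²⁺ < K⁺ < Cl⁻. The 5th smallest is K⁺.

K⁺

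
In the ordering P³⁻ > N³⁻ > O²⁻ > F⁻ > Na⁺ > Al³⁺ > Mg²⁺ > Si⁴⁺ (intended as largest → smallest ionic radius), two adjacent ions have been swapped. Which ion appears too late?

Mg²⁺

The pair Al³⁺, Mg²⁺ is the wrong way round — both have 10 electrons but Z(Al)=13 > Z(Mg)=12, so Al³⁺ should be the smaller of the two. All other adjacent pairs agree with periodic trends, so Mg²⁺ is the misplaced ion.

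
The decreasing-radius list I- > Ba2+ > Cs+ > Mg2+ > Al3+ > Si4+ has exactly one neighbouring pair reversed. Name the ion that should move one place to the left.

Cs+

Check each adjacent pair. Ba2+ and Cs+ are reversed: both have 54 electrons but Z(Ba)=56 > Z(Cs)=55, so Ba2+ should be the smaller of the two. No other neighbouring pair contradicts the periodic trends, so Cs+ is the ion listed too late.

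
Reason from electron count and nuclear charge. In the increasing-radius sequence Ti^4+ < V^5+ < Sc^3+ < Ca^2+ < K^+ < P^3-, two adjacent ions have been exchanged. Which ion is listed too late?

V^5+

Scanning neighbour by neighbour, only Ti^4+/V^5+ violates a trend: V^5+ and Ti^4+ share 18 electrons; the higher nuclear charge on V (Z=23) contracts it more, so V^5+ < Ti^4+. That makes V^5+ the one sitting a position late relative to where it belongs.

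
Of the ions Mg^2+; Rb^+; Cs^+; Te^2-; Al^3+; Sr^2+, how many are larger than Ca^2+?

Work out protons and electrons: Al^3+: 10 e⁻, Z=13, Mg^2+: 10 e⁻, Z=12, Ca^2+: 18 e⁻, Z=20, Sr^2+: 36 e⁻, Z=38, Rb^+: 36 e⁻, Z=37, Cs^+: 54 e⁻, Z=55, Te^2-: 54 e⁻, Z=52. Al^3+ < Mg^2+ (isoelectronic, higher Z=13 is smaller); Mg^2+ < Ca^2+ (same group, period 3 vs 4); Ca^2+ < Sr^2+ (same group, 1 shell fewer); Sr^2+ < Rb^+ (isoelectronic, higher Z=38 is smaller); Rb^+ < Cs^+ (same group, period 5 vs 6); Cs^+ < Te^2- (isoelectronic, higher Z=55 is smaller).
Ordering all of them (including Ca^2+) by radius gives Al^3+ < Mg^2+ < Ca^2+ < Sr^2+ < Rb^+ < Cs^+ < Te^2-. So 4 are larger.

4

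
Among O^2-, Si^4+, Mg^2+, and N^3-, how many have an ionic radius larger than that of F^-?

Each ion has 10 electrons. The ranking follows nuclear charge in reverse — greater Z gives a smaller radius. Si^4+ (Z=14), Mg^2+ (Z=12), F^- (Z=9), O^2- (Z=8), N^3- (Z=7).
Placing each against F^-: smaller — Si^4+, Mg^2+; larger — O^2-, N^3-. So 2 are larger.

2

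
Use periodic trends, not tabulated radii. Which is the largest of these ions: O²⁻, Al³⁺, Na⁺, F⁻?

O²⁻

These species are isoelectronic with 10 electrons. The only difference is the number of protons: Al³⁺ (Z=13), Na⁺ (Z=11), F⁻ (Z=9), O²⁻ (Z=8). The strongest nuclear pull (Al³⁺) gives the smallest ion.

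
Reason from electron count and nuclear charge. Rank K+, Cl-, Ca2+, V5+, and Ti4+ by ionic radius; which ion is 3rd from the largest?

Ca2+

Each ion has 18 electrons. The ranking follows nuclear charge in reverse — greater Z gives a smaller radius. V5+ (Z=23), Ti4+ (Z=22), Ca2+ (Z=20), K+ (Z=19), Cl- (Z=17).
Full ascending order: V5+ < Ti4+ < Ca2+ < K+ < Cl-. Counting from the largest, position 3 is Ca2+.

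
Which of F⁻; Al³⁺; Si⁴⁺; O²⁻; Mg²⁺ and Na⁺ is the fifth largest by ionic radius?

All of these have 10 electrons (isoelectronic). With the same electron cloud, the ion with the most protons pulls it in tightest. Nuclear charges: Si⁴⁺ (Z=14), Al³⁺ (Z=13), Mg²⁺ (Z=12), Na⁺ (Z=11), F⁻ (Z=9), O²⁻ (Z=8). Highest Z is smallest.
So the order is Si⁴⁺ < Al³⁺ < Mg²⁺ < Na⁺ < F⁻ < O²⁻; the 5th-largest ion is Al³⁺.

Al³⁺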